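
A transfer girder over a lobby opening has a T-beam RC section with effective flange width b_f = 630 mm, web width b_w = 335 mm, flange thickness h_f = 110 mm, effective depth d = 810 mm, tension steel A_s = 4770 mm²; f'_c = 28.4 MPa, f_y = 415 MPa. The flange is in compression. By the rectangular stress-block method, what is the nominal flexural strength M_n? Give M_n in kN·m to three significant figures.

M_n ≈ 1470 kN·m

Tension: T = A_s f_y = 4770 × 415 = 1979550 N.
Try a within the flange: a = T/(0.85 f'_c b_f) = 1979550/(0.85 × 28.4 × 630) = 130.16 mm.
a = 130.16 > h_f = 110 mm: the block extends into the web. Split into flange-overhang and web parts.
C_f = 0.85 f'_c (b_f − b_w) h_f = 0.85 × 28.4 × (630 − 335) × 110 = 783343 N.
Remaining web compression depth: a_w = (T − C_f)/(0.85 f'_c b_w) = (1979550 − 783343)/(0.85 × 28.4 × 335) = 147.92 mm.
M_n = C_f(d − h_f/2) + (T − C_f)(d − a_w/2) = 783343 × (810 − 55) + 1196207 × (810 − 73.96) = 591.42 + 880.46 = 1471.88 × 10⁶ N·mm.
M_n = 1471.88 kN·m.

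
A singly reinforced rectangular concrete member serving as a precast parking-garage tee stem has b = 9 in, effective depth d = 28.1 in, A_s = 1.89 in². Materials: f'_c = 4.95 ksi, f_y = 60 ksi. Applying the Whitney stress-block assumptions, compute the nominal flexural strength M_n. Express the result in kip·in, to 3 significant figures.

T = A_s f_y = 1.89 × 60 = 113.4 kips.
a = T/(0.85 f'_c b) = 113.4/(0.85 × 4.95 × 9) = 2.995 in.
M_n = T(d − a/2) = 113.4 × (28.1 − 1.4975) = 3016.7 kip·in.

M_n ≈ 3020 kip·in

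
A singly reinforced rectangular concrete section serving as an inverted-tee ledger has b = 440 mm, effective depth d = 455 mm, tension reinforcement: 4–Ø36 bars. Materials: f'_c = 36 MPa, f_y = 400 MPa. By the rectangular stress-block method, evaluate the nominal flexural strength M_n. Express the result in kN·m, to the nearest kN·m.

M_n ≈ 643 kN·m

A_s = 4 × 1018 = 4072 mm².
T = A_s f_y = 4072 × 400 = 1628800 N = 1628.8 kN.
From C = T: a = T/(0.85 f'_c b) = 1628800/(0.85 × 36 × 440) = 120.97 mm.
M_n = T(d − a/2) = 1628.8 kN × (455 − 60.485) mm = 642.59 kN·m.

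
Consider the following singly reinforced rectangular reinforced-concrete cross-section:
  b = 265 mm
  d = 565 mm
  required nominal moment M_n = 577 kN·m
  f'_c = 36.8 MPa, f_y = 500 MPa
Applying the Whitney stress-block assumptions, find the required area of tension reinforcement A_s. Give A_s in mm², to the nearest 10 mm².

With M_n = 0.85 f'_c a b (d − a/2), solve the quadratic for a:
a = d − √(d² − 2M_n/(0.85 f'_c b)) = 565 − √(565² − 2 × 577×10⁶/(0.85 × 36.8 × 265)) = 140.73 mm.
A_s = 0.85 f'_c a b / f_y = 0.85 × 36.8 × 140.73 × 265 / 500 = 2333.1 mm².

A_s ≈ 2330 mm²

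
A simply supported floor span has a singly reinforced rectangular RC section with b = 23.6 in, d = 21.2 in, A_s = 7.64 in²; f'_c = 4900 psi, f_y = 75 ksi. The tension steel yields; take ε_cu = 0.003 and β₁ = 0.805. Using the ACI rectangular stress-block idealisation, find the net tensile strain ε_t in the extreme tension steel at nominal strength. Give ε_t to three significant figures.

a = A_s f_y/(0.85 f'_c b) = 5.829 in.
β₁ = 0.805, so c = a/β₁ = 5.829/0.805 = 7.241 in.
From the linear strain diagram with ε_cu = 0.003: ε_t = 0.003 (d − c)/c = 0.003 × (21.2 − 7.241)/7.241 = 0.00578.
Since ε_t ≥ 0.005, the section is tension-controlled.

ε_t ≈ 0.00578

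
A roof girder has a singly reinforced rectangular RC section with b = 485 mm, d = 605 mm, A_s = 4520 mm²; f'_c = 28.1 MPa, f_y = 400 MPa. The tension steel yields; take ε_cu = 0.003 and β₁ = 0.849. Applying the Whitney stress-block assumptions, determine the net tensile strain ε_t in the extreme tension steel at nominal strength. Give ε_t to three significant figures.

ε_t ≈ 0.00687

a = A_s f_y/(0.85 f'_c b) = 156.07 mm.
β₁ = 0.849, so c = a/β₁ = 156.07/0.849 = 183.83 mm.
From the linear strain diagram with ε_cu = 0.003: ε_t = 0.003 (d − c)/c = 0.003 × (605 − 183.83)/183.83 = 0.00687.
Since ε_t ≥ 0.005, the section is tension-controlled.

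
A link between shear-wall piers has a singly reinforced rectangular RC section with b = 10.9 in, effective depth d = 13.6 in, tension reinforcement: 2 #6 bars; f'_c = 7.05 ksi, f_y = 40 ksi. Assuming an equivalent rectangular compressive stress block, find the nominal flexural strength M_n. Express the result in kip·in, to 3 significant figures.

A_s = 2 × 0.44 = 0.88 in².
T = A_s f_y = 0.88 × 40 = 35.2 kips.
a = T/(0.85 f'_c b) = 35.2/(0.85 × 7.05 × 10.9) = 0.539 in.
M_n = T(d − a/2) = 35.2 × (13.6 − 0.2695) = 469.2 kip·in.

M_n ≈ 469 kip·in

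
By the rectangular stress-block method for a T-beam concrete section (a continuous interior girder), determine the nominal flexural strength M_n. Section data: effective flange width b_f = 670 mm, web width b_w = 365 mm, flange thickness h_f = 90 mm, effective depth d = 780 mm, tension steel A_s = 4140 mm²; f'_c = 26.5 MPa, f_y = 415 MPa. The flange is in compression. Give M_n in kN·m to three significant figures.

M_n ≈ 1240 kN·m

Tension: T = A_s f_y = 4140 × 415 = 1718100 N.
Try a within the flange: a = T/(0.85 f'_c b_f) = 1718100/(0.85 × 26.5 × 670) = 113.84 mm.
a = 113.84 > h_f = 90 mm: the block extends into the web. Split into flange-overhang and web parts.
C_f = 0.85 f'_c (b_f − b_w) h_f = 0.85 × 26.5 × (670 − 365) × 90 = 618311 N.
Remaining web compression depth: a_w = (T − C_f)/(0.85 f'_c b_w) = (1718100 − 618311)/(0.85 × 26.5 × 365) = 133.77 mm.
M_n = C_f(d − h_f/2) + (T − C_f)(d − a_w/2) = 618311 × (780 − 45) + 1099789 × (780 − 66.885) = 454.46 + 784.28 = 1238.74 × 10⁶ N·mm.
M_n = 1238.74 kN·m.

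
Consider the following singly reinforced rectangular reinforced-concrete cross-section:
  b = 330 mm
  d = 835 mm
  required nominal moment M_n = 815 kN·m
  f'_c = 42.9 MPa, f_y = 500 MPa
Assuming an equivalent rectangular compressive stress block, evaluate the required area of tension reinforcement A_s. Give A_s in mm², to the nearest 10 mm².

With M_n = 0.85 f'_c a b (d − a/2), solve the quadratic for a:
a = d − √(d² − 2M_n/(0.85 f'_c b)) = 835 − √(835² − 2 × 815×10⁶/(0.85 × 42.9 × 330)) = 85.49 mm.
A_s = 0.85 f'_c a b / f_y = 0.85 × 42.9 × 85.49 × 330 / 500 = 2057.5 mm².

A_s ≈ 2060 mm²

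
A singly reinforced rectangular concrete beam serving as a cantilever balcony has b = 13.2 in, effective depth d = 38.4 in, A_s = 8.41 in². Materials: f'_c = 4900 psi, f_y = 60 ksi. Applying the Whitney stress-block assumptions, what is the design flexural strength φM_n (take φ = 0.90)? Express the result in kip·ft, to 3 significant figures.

φM_n ≈ 1280 kip·ft

T = A_s f_y = 8.41 × 60 = 504.6 kips.
a = T/(0.85 f'_c b) = 504.6/(0.85 × 4.9 × 13.2) = 9.178 in.
M_n = T(d − a/2) = 504.6 × (38.4 − 4.589) = 17061.0 kip·in = 17061.0/12 = 1421.75 kip·ft.
φM_n = 0.90 × 1421.75 = 1279.58 kip·ft.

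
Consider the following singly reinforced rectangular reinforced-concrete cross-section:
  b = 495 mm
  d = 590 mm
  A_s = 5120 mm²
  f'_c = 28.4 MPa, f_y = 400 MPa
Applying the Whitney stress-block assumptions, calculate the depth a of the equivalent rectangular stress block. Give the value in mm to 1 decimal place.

T = A_s f_y = 5120 × 400 = 2048000 N = 2048 kN.
Setting C = 0.85 f'_c a b equal to T: a = 2048000/(0.85 × 28.4 × 495) = 171.4 mm.

a ≈ 171.4 mm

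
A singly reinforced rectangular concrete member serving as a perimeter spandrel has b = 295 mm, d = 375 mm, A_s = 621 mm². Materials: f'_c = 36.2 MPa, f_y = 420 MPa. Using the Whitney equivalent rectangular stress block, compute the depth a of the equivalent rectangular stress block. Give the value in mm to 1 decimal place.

T = A_s f_y = 621 × 420 = 260820 N = 260.82 kN.
Setting C = 0.85 f'_c a b equal to T: a = 260820/(0.85 × 36.2 × 295) = 28.7 mm.

a ≈ 28.7 mm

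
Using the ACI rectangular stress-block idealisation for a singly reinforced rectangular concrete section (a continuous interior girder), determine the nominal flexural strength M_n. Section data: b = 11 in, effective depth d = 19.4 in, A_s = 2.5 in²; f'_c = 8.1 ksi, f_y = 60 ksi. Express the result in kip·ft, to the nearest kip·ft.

T = A_s f_y = 2.5 × 60 = 150 kips.
a = T/(0.85 f'_c b) = 150/(0.85 × 8.1 × 11) = 1.981 in.
M_n = T(d − a/2) = 150 × (19.4 − 0.9905) = 2761.4 kip·in = 2761.4/12 = 230.12 kip·ft.

M_n ≈ 230 kip·ft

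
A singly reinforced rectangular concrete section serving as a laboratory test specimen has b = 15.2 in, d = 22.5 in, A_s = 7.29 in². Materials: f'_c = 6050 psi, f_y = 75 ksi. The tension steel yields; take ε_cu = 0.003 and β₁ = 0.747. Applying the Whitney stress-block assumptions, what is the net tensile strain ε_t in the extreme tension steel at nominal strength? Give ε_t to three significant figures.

a = A_s f_y/(0.85 f'_c b) = 6.995 in.
β₁ = 0.747, so c = a/β₁ = 6.995/0.747 = 9.364 in.
From the linear strain diagram with ε_cu = 0.003: ε_t = 0.003 (d − c)/c = 0.003 × (22.5 − 9.364)/9.364 = 0.00421.
ε_t is between 0.004 and 0.005 — transition zone.

ε_t ≈ 0.00421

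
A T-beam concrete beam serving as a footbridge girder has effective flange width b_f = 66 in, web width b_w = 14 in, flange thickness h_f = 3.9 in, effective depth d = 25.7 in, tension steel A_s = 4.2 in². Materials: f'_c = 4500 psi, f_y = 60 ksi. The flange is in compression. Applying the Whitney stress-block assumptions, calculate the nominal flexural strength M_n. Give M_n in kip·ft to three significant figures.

M_n ≈ 529 kip·ft

Tension: T = A_s f_y = 4.2 × 60 = 252 kips.
Try a within the flange: a = T/(0.85 f'_c b_f) = 252/(0.85 × 4.5 × 66) = 0.998 in.
Since a = 0.998 ≤ h_f = 3.9 in, the stress block lies entirely in the flange; analyse as a rectangular beam of width b_f.
M_n = T(d − a/2) = 252 × (25.7 − 0.499) = 6350.7 kip·in.
M_n = 6350.7/12 = 529.23 kip·ft.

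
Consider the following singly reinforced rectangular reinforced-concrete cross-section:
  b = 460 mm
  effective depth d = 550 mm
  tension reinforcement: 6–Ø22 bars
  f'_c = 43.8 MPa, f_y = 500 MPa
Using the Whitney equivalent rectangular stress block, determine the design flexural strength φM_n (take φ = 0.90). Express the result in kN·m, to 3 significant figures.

φM_n ≈ 530 kN·m

A_s = 6 × 380 = 2280 mm².
T = A_s f_y = 2280 × 500 = 1140000 N = 1140 kN.
From C = T: a = T/(0.85 f'_c b) = 1140000/(0.85 × 43.8 × 460) = 66.57 mm.
M_n = T(d − a/2) = 1140 kN × (550 − 33.285) mm = 589.06 kN·m.
φM_n = 0.90 × 589.06 = 530.15 kN·m.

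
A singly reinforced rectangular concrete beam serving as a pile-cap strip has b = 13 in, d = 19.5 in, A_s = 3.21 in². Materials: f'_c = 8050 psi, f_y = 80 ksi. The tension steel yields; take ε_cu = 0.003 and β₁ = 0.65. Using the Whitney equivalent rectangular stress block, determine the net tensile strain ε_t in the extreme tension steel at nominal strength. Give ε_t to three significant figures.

ε_t ≈ 0.0102

a = A_s f_y/(0.85 f'_c b) = 2.887 in.
β₁ = 0.65, so c = a/β₁ = 2.887/0.65 = 4.442 in.
From the linear strain diagram with ε_cu = 0.003: ε_t = 0.003 (d − c)/c = 0.003 × (19.5 − 4.442)/4.442 = 0.0102.
Since ε_t ≥ 0.005, the section is tension-controlled.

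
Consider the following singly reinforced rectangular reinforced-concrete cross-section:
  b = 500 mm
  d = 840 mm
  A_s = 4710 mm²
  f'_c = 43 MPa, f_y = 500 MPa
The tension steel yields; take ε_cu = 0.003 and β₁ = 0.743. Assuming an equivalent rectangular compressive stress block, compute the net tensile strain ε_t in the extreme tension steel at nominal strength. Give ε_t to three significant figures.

a = A_s f_y/(0.85 f'_c b) = 128.86 mm.
β₁ = 0.743, so c = a/β₁ = 128.86/0.743 = 173.43 mm.
From the linear strain diagram with ε_cu = 0.003: ε_t = 0.003 (d − c)/c = 0.003 × (840 − 173.43)/173.43 = 0.0115.
Since ε_t ≥ 0.005, the section is tension-controlled.

ε_t ≈ 0.0115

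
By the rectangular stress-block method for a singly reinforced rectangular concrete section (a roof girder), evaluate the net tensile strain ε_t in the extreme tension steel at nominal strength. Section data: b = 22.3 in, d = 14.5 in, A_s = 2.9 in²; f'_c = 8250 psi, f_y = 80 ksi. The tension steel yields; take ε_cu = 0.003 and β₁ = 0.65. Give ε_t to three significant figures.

ε_t ≈ 0.0161

a = A_s f_y/(0.85 f'_c b) = 1.484 in.
β₁ = 0.65, so c = a/β₁ = 1.484/0.65 = 2.283 in.
From the linear strain diagram with ε_cu = 0.003: ε_t = 0.003 (d − c)/c = 0.003 × (14.5 − 2.283)/2.283 = 0.0161.
Since ε_t ≥ 0.005, the section is tension-controlled.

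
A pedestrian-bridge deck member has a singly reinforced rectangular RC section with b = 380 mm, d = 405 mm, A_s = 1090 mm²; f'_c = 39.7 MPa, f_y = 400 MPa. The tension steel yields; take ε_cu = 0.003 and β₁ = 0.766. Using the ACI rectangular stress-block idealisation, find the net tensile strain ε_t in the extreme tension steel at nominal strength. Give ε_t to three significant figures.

a = A_s f_y/(0.85 f'_c b) = 34.00 mm.
β₁ = 0.766, so c = a/β₁ = 34.00/0.766 = 44.39 mm.
From the linear strain diagram with ε_cu = 0.003: ε_t = 0.003 (d − c)/c = 0.003 × (405 − 44.39)/44.39 = 0.0244.
Since ε_t ≥ 0.005, the section is tension-controlled.

ε_t ≈ 0.0244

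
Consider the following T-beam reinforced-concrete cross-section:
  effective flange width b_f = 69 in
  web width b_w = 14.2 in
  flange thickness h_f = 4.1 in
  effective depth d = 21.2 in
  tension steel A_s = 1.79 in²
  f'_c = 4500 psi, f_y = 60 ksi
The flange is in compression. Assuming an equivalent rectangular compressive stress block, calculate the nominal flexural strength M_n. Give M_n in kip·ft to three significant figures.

Tension: T = A_s f_y = 1.79 × 60 = 107.4 kips.
Try a within the flange: a = T/(0.85 f'_c b_f) = 107.4/(0.85 × 4.5 × 69) = 0.407 in.
Since a = 0.407 ≤ h_f = 4.1 in, the stress block lies entirely in the flange; analyse as a rectangular beam of width b_f.
M_n = T(d − a/2) = 107.4 × (21.2 − 0.2035) = 2255.0 kip·in.
M_n = 2255.0/12 = 187.92 kip·ft.

M_n ≈ 188 kip·ft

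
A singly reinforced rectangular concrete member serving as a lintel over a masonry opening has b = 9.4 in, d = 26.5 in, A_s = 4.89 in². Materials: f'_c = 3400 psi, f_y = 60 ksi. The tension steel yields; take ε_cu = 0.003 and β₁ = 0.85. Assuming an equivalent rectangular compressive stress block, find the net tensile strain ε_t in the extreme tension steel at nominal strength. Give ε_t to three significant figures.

ε_t ≈ 0.00326

a = A_s f_y/(0.85 f'_c b) = 10.800 in.
β₁ = 0.85, so c = a/β₁ = 10.800/0.85 = 12.706 in.
From the linear strain diagram with ε_cu = 0.003: ε_t = 0.003 (d − c)/c = 0.003 × (26.5 − 12.706)/12.706 = 0.00326.
ε_t < 0.004 — the section is over-reinforced for flexure under ACI limits.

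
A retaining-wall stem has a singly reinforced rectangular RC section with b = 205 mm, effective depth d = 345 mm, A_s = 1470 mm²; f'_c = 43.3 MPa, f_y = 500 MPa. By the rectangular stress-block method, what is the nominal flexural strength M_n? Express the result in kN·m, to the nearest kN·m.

M_n ≈ 218 kN·m

T = A_s f_y = 1470 × 500 = 735000 N = 735 kN.
From C = T: a = T/(0.85 f'_c b) = 735000/(0.85 × 43.3 × 205) = 97.42 mm.
M_n = T(d − a/2) = 735 kN × (345 − 48.71) mm = 217.77 kN·m.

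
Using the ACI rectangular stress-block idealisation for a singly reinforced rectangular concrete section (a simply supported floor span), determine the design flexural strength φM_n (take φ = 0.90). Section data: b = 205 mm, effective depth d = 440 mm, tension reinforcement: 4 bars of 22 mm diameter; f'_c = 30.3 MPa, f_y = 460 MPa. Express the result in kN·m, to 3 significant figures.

A_s = 4 × 380 = 1520 mm².
T = A_s f_y = 1520 × 460 = 699200 N = 699.2 kN.
From C = T: a = T/(0.85 f'_c b) = 699200/(0.85 × 30.3 × 205) = 132.43 mm.
M_n = T(d − a/2) = 699.2 kN × (440 − 66.215) mm = 261.35 kN·m.
φM_n = 0.90 × 261.35 = 235.22 kN·m.

φM_n ≈ 235 kN·m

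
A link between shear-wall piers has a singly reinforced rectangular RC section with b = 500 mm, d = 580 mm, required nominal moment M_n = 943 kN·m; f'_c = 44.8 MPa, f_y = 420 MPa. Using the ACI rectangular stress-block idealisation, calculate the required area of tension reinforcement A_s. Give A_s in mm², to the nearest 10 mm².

With M_n = 0.85 f'_c a b (d − a/2), solve the quadratic for a:
a = d − √(d² − 2M_n/(0.85 f'_c b)) = 580 − √(580² − 2 × 943×10⁶/(0.85 × 44.8 × 500)) = 92.82 mm.
A_s = 0.85 f'_c a b / f_y = 0.85 × 44.8 × 92.82 × 500 / 420 = 4207.8 mm².

A_s ≈ 4210 mm²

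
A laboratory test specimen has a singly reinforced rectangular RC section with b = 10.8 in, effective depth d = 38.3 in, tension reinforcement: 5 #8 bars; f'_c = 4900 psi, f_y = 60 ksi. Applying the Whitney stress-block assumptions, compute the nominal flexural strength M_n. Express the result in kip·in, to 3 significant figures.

A_s = 5 × 0.79 = 3.95 in².
T = A_s f_y = 3.95 × 60 = 237 kips.
a = T/(0.85 f'_c b) = 237/(0.85 × 4.9 × 10.8) = 5.269 in.
M_n = T(d − a/2) = 237 × (38.3 − 2.6345) = 8452.7 kip·in.

M_n ≈ 8450 kip·in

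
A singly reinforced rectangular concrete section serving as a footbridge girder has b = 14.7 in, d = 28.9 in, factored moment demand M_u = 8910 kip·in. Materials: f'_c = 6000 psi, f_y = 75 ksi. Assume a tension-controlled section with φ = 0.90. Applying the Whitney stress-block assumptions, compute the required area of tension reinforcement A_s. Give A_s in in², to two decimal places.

A_s ≈ 5.00 in²

M_n = M_u/φ = 8910/0.90 = 9900 kip·in.
From M_n = 0.85 f'_c a b (d − a/2):
a = d − √(d² − 2M_n/(0.85 f'_c b)) = 28.9 − √(28.9² − 2 × 9900/(0.85 × 6 × 14.7)) = 5.002 in.
A_s = 0.85 f'_c a b / f_y = 0.85 × 6 × 5.002 × 14.7 / 75 = 5.000 in².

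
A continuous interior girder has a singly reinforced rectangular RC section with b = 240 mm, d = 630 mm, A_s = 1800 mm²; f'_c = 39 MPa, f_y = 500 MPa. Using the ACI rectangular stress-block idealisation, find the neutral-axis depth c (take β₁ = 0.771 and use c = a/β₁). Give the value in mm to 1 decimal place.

T = A_s f_y = 1800 × 500 = 900000 N = 900 kN.
Setting C = 0.85 f'_c a b equal to T: a = 900000/(0.85 × 39 × 240) = 113.122 mm.
With β₁ = 0.771, c = a/β₁ = 113.122/0.771 = 146.7 mm.

c ≈ 146.7 mm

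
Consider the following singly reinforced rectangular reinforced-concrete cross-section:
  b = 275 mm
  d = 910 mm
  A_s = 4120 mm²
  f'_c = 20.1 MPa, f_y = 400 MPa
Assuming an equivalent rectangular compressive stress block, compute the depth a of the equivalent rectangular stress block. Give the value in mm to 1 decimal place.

a ≈ 350.8 mm

T = A_s f_y = 4120 × 400 = 1648000 N = 1648 kN.
Setting C = 0.85 f'_c a b equal to T: a = 1648000/(0.85 × 20.1 × 275) = 350.8 mm.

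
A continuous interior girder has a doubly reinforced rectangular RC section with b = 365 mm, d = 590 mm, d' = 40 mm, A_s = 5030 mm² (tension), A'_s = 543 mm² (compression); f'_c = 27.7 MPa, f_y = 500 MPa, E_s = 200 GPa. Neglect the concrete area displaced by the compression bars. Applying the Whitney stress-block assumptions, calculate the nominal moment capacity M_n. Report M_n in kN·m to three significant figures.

M_n ≈ 1180 kN·m

Assume both tension and compression steel yield.
Net tension couple steel: A_s − A'_s = 4487 mm².
a = (A_s − A'_s) f_y / (0.85 f'_c b) = 2243500/(0.85 × 27.7 × 365) = 261.06 mm.
c = a/β₁ = 261.06/0.85 = 307.13 mm; ε'_s = 0.003(c − d')/c = 0.0026 ≥ f_y/E_s = 0.0025, so compression steel does yield.
M_n = (A_s − A'_s) f_y (d − a/2) + A'_s f_y (d − d') = [2243500 × (590 − 130.53) + 271500 × (590 − 40)] × 10⁻⁶ = 1030.82 + 149.33 = 1180.15 kN·m.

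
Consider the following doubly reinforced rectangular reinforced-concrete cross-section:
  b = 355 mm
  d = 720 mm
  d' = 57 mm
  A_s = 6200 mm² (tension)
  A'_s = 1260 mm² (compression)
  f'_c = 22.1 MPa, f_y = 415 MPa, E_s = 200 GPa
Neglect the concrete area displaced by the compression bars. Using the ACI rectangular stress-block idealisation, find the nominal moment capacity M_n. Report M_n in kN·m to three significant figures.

M_n ≈ 1510 kN·m

Assume both tension and compression steel yield.
Net tension couple steel: A_s − A'_s = 4940 mm².
a = (A_s − A'_s) f_y / (0.85 f'_c b) = 2050100/(0.85 × 22.1 × 355) = 307.42 mm.
c = a/β₁ = 307.42/0.85 = 361.67 mm; ε'_s = 0.003(c − d')/c = 0.0025 ≥ f_y/E_s = 0.0021, so compression steel does yield.
M_n = (A_s − A'_s) f_y (d − a/2) + A'_s f_y (d − d') = [2050100 × (720 − 153.71) + 522900 × (720 − 57)] × 10⁻⁶ = 1160.95 + 346.68 = 1507.63 kN·m.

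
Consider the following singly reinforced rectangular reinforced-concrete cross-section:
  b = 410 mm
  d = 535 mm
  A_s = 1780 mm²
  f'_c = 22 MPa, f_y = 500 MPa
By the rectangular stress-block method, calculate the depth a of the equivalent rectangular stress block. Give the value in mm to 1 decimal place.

T = A_s f_y = 1780 × 500 = 890000 N = 890 kN.
Setting C = 0.85 f'_c a b equal to T: a = 890000/(0.85 × 22 × 410) = 116.1 mm.

a ≈ 116.1 mm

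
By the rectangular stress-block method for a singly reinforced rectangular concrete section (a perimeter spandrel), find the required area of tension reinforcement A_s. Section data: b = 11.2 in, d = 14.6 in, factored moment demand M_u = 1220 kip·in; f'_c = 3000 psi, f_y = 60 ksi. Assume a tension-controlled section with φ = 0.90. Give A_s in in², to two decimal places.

A_s ≈ 1.77 in²

M_n = M_u/φ = 1220/0.90 = 1355.56 kip·in.
From M_n = 0.85 f'_c a b (d − a/2):
a = d − √(d² − 2M_n/(0.85 f'_c b)) = 14.6 − √(14.6² − 2 × 1355.56/(0.85 × 3 × 11.2)) = 3.727 in.
A_s = 0.85 f'_c a b / f_y = 0.85 × 3 × 3.727 × 11.2 / 60 = 1.774 in².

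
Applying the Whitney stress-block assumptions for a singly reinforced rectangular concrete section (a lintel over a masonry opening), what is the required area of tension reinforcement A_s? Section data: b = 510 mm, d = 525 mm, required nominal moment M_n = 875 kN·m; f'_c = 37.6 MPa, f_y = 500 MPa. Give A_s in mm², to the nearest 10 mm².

With M_n = 0.85 f'_c a b (d − a/2), solve the quadratic for a:
a = d − √(d² − 2M_n/(0.85 f'_c b)) = 525 − √(525² − 2 × 875×10⁶/(0.85 × 37.6 × 510)) = 114.80 mm.
A_s = 0.85 f'_c a b / f_y = 0.85 × 37.6 × 114.80 × 510 / 500 = 3742.4 mm².

A_s ≈ 3740 mm²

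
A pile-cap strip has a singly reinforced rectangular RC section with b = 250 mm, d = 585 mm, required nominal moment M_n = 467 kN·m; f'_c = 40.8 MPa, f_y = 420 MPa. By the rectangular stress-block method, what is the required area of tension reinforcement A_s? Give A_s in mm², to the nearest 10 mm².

With M_n = 0.85 f'_c a b (d − a/2), solve the quadratic for a:
a = d − √(d² − 2M_n/(0.85 f'_c b)) = 585 − √(585² − 2 × 467×10⁶/(0.85 × 40.8 × 250)) = 100.75 mm.
A_s = 0.85 f'_c a b / f_y = 0.85 × 40.8 × 100.75 × 250 / 420 = 2079.8 mm².

A_s ≈ 2080 mm²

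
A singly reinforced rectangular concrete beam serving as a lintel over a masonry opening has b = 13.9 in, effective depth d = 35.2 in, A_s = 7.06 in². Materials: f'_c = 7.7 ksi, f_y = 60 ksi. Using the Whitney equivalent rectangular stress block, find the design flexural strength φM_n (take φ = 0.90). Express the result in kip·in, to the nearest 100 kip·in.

T = A_s f_y = 7.06 × 60 = 423.6 kips.
a = T/(0.85 f'_c b) = 423.6/(0.85 × 7.7 × 13.9) = 4.656 in.
M_n = T(d − a/2) = 423.6 × (35.2 − 2.328) = 13924.6 kip·in.
φM_n = 0.90 × 13924.6 = 12532.1 kip·in.

φM_n ≈ 12500 kip·in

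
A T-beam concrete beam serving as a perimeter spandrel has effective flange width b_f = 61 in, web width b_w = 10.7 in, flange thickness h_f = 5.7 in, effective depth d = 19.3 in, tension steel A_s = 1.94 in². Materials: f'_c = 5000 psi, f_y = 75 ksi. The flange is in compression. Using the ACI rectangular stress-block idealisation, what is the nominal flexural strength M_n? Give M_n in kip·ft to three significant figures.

M_n ≈ 231 kip·ft

Tension: T = A_s f_y = 1.94 × 75 = 145.5 kips.
Try a within the flange: a = T/(0.85 f'_c b_f) = 145.5/(0.85 × 5 × 61) = 0.561 in.
Since a = 0.561 ≤ h_f = 5.7 in, the stress block lies entirely in the flange; analyse as a rectangular beam of width b_f.
M_n = T(d − a/2) = 145.5 × (19.3 − 0.2805) = 2767.3 kip·in.
M_n = 2767.3/12 = 230.61 kip·ft.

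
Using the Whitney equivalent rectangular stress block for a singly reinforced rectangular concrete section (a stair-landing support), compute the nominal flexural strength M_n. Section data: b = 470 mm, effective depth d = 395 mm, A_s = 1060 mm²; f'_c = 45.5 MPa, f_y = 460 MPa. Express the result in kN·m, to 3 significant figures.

T = A_s f_y = 1060 × 460 = 487600 N = 487.6 kN.
From C = T: a = T/(0.85 f'_c b) = 487600/(0.85 × 45.5 × 470) = 26.82 mm.
M_n = T(d − a/2) = 487.6 kN × (395 − 13.41) mm = 186.06 kN·m.

M_n ≈ 186 kN·m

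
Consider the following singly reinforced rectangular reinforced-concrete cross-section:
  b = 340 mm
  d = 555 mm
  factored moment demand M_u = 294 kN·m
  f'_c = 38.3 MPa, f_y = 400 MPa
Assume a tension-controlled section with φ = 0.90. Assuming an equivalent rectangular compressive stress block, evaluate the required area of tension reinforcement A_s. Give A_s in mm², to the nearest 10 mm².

M_n = M_u/φ = 294/0.90 = 326.667 kN·m.
With M_n = 0.85 f'_c a b (d − a/2), solve the quadratic for a:
a = d − √(d² − 2M_n/(0.85 f'_c b)) = 555 − √(555² − 2 × 326.667×10⁶/(0.85 × 38.3 × 340)) = 56.00 mm.
A_s = 0.85 f'_c a b / f_y = 0.85 × 38.3 × 56.00 × 340 / 400 = 1549.6 mm².

A_s ≈ 1550 mm²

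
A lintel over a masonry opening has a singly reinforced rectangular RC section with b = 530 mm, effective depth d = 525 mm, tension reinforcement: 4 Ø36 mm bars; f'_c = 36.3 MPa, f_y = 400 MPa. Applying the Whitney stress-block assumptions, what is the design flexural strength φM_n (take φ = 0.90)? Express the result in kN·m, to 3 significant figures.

φM_n ≈ 697 kN·m

A_s = 4 × 1018 = 4072 mm².
T = A_s f_y = 4072 × 400 = 1628800 N = 1628.8 kN.
From C = T: a = T/(0.85 f'_c b) = 1628800/(0.85 × 36.3 × 530) = 99.60 mm.
M_n = T(d − a/2) = 1628.8 kN × (525 − 49.8) mm = 774.01 kN·m.
φM_n = 0.90 × 774.01 = 696.61 kN·m.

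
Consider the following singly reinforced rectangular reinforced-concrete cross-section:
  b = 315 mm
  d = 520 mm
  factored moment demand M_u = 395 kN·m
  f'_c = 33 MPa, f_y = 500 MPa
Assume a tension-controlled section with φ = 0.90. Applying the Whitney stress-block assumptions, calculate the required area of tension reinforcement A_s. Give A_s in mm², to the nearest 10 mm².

A_s ≈ 1880 mm²

M_n = M_u/φ = 395/0.90 = 438.889 kN·m.
With M_n = 0.85 f'_c a b (d − a/2), solve the quadratic for a:
a = d − √(d² − 2M_n/(0.85 f'_c b)) = 520 − √(520² − 2 × 438.889×10⁶/(0.85 × 33 × 315)) = 106.41 mm.
A_s = 0.85 f'_c a b / f_y = 0.85 × 33 × 106.41 × 315 / 500 = 1880.4 mm².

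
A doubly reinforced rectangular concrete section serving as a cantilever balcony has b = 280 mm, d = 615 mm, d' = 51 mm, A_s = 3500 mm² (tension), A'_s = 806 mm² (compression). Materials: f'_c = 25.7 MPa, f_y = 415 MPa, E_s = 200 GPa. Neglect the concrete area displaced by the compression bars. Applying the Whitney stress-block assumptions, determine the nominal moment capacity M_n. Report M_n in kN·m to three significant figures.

Assume both tension and compression steel yield.
Net tension couple steel: A_s − A'_s = 2694 mm².
a = (A_s − A'_s) f_y / (0.85 f'_c b) = 1118010/(0.85 × 25.7 × 280) = 182.78 mm.
c = a/β₁ = 182.78/0.85 = 215.04 mm; ε'_s = 0.003(c − d')/c = 0.0023 ≥ f_y/E_s = 0.0021, so compression steel does yield.
M_n = (A_s − A'_s) f_y (d − a/2) + A'_s f_y (d − d') = [1118010 × (615 − 91.39) + 334490 × (615 − 51)] × 10⁻⁶ = 585.40 + 188.65 = 774.05 kN·m.

M_n ≈ 774 kN·m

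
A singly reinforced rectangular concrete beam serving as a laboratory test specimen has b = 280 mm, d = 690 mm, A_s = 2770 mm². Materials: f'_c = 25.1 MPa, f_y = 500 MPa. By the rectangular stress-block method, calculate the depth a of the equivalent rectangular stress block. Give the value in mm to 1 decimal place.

T = A_s f_y = 2770 × 500 = 1385000 N = 1385 kN.
Setting C = 0.85 f'_c a b equal to T: a = 1385000/(0.85 × 25.1 × 280) = 231.8 mm.

a ≈ 231.8 mm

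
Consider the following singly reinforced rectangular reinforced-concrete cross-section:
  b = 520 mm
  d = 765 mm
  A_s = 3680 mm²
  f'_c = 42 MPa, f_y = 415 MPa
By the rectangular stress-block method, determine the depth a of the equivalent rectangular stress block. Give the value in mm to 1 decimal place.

T = A_s f_y = 3680 × 415 = 1527200 N = 1527.2 kN.
Setting C = 0.85 f'_c a b equal to T: a = 1527200/(0.85 × 42 × 520) = 82.3 mm.

a ≈ 82.3 mm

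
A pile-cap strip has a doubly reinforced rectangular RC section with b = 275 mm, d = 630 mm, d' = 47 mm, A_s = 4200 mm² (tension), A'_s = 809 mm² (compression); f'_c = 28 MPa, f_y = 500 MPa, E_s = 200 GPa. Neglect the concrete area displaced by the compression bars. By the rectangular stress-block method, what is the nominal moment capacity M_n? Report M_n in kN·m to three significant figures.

Assume both tension and compression steel yield.
Net tension couple steel: A_s − A'_s = 3391 mm².
a = (A_s − A'_s) f_y / (0.85 f'_c b) = 1695500/(0.85 × 28 × 275) = 259.05 mm.
c = a/β₁ = 259.05/0.85 = 304.76 mm; ε'_s = 0.003(c − d')/c = 0.0025 ≥ f_y/E_s = 0.0025, so compression steel does yield.
M_n = (A_s − A'_s) f_y (d − a/2) + A'_s f_y (d − d') = [1695500 × (630 − 129.525) + 404500 × (630 − 47)] × 10⁻⁶ = 848.56 + 235.82 = 1084.38 kN·m.

M_n ≈ 1080 kN·m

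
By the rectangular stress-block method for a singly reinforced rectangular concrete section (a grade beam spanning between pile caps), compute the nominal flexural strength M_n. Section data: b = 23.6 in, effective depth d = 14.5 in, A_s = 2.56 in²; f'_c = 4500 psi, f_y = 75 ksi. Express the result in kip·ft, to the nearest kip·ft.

M_n ≈ 215 kip·ft

T = A_s f_y = 2.56 × 75 = 192 kips.
a = T/(0.85 f'_c b) = 192/(0.85 × 4.5 × 23.6) = 2.127 in.
M_n = T(d − a/2) = 192 × (14.5 − 1.0635) = 2579.8 kip·in = 2579.8/12 = 214.98 kip·ft.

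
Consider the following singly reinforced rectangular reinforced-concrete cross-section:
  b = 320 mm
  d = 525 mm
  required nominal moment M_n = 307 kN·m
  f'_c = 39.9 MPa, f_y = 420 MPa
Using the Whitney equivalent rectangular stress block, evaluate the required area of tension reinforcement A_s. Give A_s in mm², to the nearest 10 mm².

A_s ≈ 1470 mm²

With M_n = 0.85 f'_c a b (d − a/2), solve the quadratic for a:
a = d − √(d² − 2M_n/(0.85 f'_c b)) = 525 − √(525² − 2 × 307×10⁶/(0.85 × 39.9 × 320)) = 56.97 mm.
A_s = 0.85 f'_c a b / f_y = 0.85 × 39.9 × 56.97 × 320 / 420 = 1472.1 mm².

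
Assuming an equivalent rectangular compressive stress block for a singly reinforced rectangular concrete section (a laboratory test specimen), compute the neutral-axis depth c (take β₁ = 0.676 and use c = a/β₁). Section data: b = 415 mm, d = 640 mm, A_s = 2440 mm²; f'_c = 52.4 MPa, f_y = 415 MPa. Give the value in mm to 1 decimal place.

T = A_s f_y = 2440 × 415 = 1012600 N = 1012.6 kN.
Setting C = 0.85 f'_c a b equal to T: a = 1012600/(0.85 × 52.4 × 415) = 54.782 mm.
With β₁ = 0.676, c = a/β₁ = 54.782/0.676 = 81.0 mm.

c ≈ 81.0 mm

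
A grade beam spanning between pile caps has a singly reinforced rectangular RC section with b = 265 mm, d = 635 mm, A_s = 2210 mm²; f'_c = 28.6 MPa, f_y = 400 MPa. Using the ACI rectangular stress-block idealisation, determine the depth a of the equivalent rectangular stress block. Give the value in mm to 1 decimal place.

a ≈ 137.2 mm

T = A_s f_y = 2210 × 400 = 884000 N = 884 kN.
Setting C = 0.85 f'_c a b equal to T: a = 884000/(0.85 × 28.6 × 265) = 137.2 mm.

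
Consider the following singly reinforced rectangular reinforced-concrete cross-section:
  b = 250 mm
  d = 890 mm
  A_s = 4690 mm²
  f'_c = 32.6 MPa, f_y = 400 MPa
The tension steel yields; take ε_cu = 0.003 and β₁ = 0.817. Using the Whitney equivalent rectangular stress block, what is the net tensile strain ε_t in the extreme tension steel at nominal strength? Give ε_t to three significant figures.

a = A_s f_y/(0.85 f'_c b) = 270.80 mm.
β₁ = 0.817, so c = a/β₁ = 270.80/0.817 = 331.46 mm.
From the linear strain diagram with ε_cu = 0.003: ε_t = 0.003 (d − c)/c = 0.003 × (890 − 331.46)/331.46 = 0.00506.
Since ε_t ≥ 0.005, the section is tension-controlled.

ε_t ≈ 0.00506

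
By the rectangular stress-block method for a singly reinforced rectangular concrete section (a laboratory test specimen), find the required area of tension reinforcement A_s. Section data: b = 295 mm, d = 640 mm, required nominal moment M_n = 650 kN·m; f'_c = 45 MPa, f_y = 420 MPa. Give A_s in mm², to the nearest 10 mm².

A_s ≈ 2620 mm²

With M_n = 0.85 f'_c a b (d − a/2), solve the quadratic for a:
a = d − √(d² − 2M_n/(0.85 f'_c b)) = 640 − √(640² − 2 × 650×10⁶/(0.85 × 45 × 295)) = 97.42 mm.
A_s = 0.85 f'_c a b / f_y = 0.85 × 45 × 97.42 × 295 / 420 = 2617.3 mm².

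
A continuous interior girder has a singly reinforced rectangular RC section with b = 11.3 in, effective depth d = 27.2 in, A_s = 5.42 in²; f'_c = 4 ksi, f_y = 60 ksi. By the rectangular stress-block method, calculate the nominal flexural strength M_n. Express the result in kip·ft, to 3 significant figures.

M_n ≈ 622 kip·ft

T = A_s f_y = 5.42 × 60 = 325.2 kips.
a = T/(0.85 f'_c b) = 325.2/(0.85 × 4 × 11.3) = 8.464 in.
M_n = T(d − a/2) = 325.2 × (27.2 − 4.232) = 7469.2 kip·in = 7469.2/12 = 622.43 kip·ft.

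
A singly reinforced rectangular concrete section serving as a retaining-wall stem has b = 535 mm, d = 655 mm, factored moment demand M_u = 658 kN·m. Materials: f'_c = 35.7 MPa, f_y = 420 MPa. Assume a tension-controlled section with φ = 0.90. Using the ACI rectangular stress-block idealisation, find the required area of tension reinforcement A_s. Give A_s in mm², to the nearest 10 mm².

A_s ≈ 2810 mm²

M_n = M_u/φ = 658/0.90 = 731.111 kN·m.
With M_n = 0.85 f'_c a b (d − a/2), solve the quadratic for a:
a = d − √(d² − 2M_n/(0.85 f'_c b)) = 655 − √(655² − 2 × 731.111×10⁶/(0.85 × 35.7 × 535)) = 72.80 mm.
A_s = 0.85 f'_c a b / f_y = 0.85 × 35.7 × 72.80 × 535 / 420 = 2814.0 mm².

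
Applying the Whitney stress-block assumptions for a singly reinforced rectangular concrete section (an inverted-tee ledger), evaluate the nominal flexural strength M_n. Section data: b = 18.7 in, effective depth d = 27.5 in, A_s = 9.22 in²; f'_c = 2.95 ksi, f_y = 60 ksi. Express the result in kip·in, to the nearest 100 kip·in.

M_n ≈ 11900 kip·in

T = A_s f_y = 9.22 × 60 = 553.2 kips.
a = T/(0.85 f'_c b) = 553.2/(0.85 × 2.95 × 18.7) = 11.798 in.
M_n = T(d − a/2) = 553.2 × (27.5 − 5.899) = 11949.7 kip·in.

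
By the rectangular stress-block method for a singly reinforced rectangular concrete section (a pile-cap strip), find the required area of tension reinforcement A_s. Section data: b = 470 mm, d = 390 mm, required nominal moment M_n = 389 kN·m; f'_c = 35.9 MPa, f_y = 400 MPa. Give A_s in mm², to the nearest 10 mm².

A_s ≈ 2770 mm²

With M_n = 0.85 f'_c a b (d − a/2), solve the quadratic for a:
a = d − √(d² − 2M_n/(0.85 f'_c b)) = 390 − √(390² − 2 × 389×10⁶/(0.85 × 35.9 × 470)) = 77.18 mm.
A_s = 0.85 f'_c a b / f_y = 0.85 × 35.9 × 77.18 × 470 / 400 = 2767.3 mm².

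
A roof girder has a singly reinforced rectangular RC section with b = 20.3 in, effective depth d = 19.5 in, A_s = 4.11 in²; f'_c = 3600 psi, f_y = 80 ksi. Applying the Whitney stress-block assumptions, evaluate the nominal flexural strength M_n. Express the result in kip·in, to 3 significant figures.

M_n ≈ 5540 kip·in

T = A_s f_y = 4.11 × 80 = 328.8 kips.
a = T/(0.85 f'_c b) = 328.8/(0.85 × 3.6 × 20.3) = 5.293 in.
M_n = T(d − a/2) = 328.8 × (19.5 − 2.6465) = 5541.4 kip·in.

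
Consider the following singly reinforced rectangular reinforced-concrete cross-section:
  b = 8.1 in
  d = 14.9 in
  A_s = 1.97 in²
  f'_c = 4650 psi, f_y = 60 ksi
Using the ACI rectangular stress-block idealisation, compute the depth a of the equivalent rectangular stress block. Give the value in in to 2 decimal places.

T = A_s f_y = 1.97 × 60 = 118.2 kips.
a = T/(0.85 f'_c b) = 118.2/(0.85 × 4.65 × 8.1) = 3.69 in.

a ≈ 3.69 in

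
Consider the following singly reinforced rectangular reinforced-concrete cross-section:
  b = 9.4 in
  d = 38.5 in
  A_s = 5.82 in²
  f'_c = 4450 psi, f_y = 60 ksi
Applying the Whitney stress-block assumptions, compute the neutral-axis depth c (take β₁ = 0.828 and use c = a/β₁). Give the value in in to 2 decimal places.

c ≈ 11.86 in

T = A_s f_y = 5.82 × 60 = 349.2 kips.
a = T/(0.85 f'_c b) = 349.2/(0.85 × 4.45 × 9.4) = 9.8213 in.
With β₁ = 0.828, c = a/β₁ = 9.8213/0.828 = 11.86 in.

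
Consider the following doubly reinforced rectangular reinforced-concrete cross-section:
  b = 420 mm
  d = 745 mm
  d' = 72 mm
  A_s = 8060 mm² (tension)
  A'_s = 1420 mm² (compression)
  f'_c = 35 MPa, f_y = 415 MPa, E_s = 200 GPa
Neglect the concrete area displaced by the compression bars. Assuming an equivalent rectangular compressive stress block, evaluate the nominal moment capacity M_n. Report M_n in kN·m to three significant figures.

Assume both tension and compression steel yield.
Net tension couple steel: A_s − A'_s = 6640 mm².
a = (A_s − A'_s) f_y / (0.85 f'_c b) = 2755600/(0.85 × 35 × 420) = 220.54 mm.
c = a/β₁ = 220.54/0.8 = 275.68 mm; ε'_s = 0.003(c − d')/c = 0.0022 ≥ f_y/E_s = 0.0021, so compression steel does yield.
M_n = (A_s − A'_s) f_y (d − a/2) + A'_s f_y (d − d') = [2755600 × (745 − 110.27) + 589300 × (745 − 72)] × 10⁻⁶ = 1749.06 + 396.60 = 2145.66 kN·m.

M_n ≈ 2150 kN·m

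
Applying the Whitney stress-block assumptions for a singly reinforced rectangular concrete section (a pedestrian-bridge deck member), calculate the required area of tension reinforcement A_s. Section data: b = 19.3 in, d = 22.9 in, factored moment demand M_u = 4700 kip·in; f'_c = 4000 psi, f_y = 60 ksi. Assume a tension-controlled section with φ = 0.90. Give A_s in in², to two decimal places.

M_n = M_u/φ = 4700/0.90 = 5222.22 kip·in.
From M_n = 0.85 f'_c a b (d − a/2):
a = d − √(d² − 2M_n/(0.85 f'_c b)) = 22.9 − √(22.9² − 2 × 5222.22/(0.85 × 4 × 19.3)) = 3.789 in.
A_s = 0.85 f'_c a b / f_y = 0.85 × 4 × 3.789 × 19.3 / 60 = 4.144 in².

A_s ≈ 4.14 in²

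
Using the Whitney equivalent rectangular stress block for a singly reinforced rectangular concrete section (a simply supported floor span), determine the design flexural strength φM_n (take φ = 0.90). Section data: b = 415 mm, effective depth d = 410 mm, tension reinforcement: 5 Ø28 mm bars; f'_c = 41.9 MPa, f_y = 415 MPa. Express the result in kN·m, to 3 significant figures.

A_s = 5 × 616 = 3080 mm².
T = A_s f_y = 3080 × 415 = 1278200 N = 1278.2 kN.
From C = T: a = T/(0.85 f'_c b) = 1278200/(0.85 × 41.9 × 415) = 86.48 mm.
M_n = T(d − a/2) = 1278.2 kN × (410 − 43.24) mm = 468.79 kN·m.
φM_n = 0.90 × 468.79 = 421.91 kN·m.

φM_n ≈ 422 kN·m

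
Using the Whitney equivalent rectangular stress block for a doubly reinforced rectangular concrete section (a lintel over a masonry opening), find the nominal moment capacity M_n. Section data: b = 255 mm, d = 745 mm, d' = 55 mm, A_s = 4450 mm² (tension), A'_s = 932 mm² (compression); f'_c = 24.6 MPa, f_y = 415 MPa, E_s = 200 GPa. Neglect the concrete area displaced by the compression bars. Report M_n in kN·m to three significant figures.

M_n ≈ 1150 kN·m

Assume both tension and compression steel yield.
Net tension couple steel: A_s − A'_s = 3518 mm².
a = (A_s − A'_s) f_y / (0.85 f'_c b) = 1459970/(0.85 × 24.6 × 255) = 273.81 mm.
c = a/β₁ = 273.81/0.85 = 322.13 mm; ε'_s = 0.003(c − d')/c = 0.0025 ≥ f_y/E_s = 0.0021, so compression steel does yield.
M_n = (A_s − A'_s) f_y (d − a/2) + A'_s f_y (d − d') = [1459970 × (745 − 136.905) + 386780 × (745 − 55)] × 10⁻⁶ = 887.80 + 266.88 = 1154.68 kN·m.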